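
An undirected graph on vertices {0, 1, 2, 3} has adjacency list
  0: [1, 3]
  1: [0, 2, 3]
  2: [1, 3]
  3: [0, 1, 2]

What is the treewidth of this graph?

A width-2 tree decomposition is:
Bags: B1 = {0, 1, 3}  B2 = {1, 2, 3}
Tree: B1–B2
Every bag has size at most 3, so the width is 3 − 1 = 2 and tw(G) ≤ 2. Conversely, {0, 1, 3} is a clique of size 3, and the vertices of any clique must share a bag in every tree decomposition; so some bag has ≥ 3 vertices and tw(G) ≥ 2. Therefore the treewidth is 2.

2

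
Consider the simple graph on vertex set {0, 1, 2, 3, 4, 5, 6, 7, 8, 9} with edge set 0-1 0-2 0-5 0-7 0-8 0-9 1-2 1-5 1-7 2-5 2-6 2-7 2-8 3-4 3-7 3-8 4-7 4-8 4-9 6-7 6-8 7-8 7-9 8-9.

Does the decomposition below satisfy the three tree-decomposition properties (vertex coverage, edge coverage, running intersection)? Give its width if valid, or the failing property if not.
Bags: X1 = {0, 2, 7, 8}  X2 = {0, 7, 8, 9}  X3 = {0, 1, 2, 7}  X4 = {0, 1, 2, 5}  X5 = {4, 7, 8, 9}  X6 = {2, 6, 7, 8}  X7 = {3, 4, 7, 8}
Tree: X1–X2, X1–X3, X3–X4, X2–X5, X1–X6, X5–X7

Checking the three conditions: (i) the bags cover all of {0, 1, 2, 3, 4, 5, 6, 7, 8, 9}; (ii) for each edge, some bag contains both endpoints; (iii) the bags containing any fixed vertex form a subtree. All hold, so the decomposition is valid with width 4 − 1 = 3.

Yes; width 3.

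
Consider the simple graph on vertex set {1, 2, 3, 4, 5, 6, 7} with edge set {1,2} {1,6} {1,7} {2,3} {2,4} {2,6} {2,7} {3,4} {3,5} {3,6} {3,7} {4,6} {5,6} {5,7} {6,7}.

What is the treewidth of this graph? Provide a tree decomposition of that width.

Treewidth 3.
One optimal decomposition is:
Bags: B1 = {2, 3, 4, 6}  B2 = {2, 3, 6, 7}  B3 = {1, 2, 6, 7}  B4 = {3, 5, 6, 7}
Tree: B1–B2, B2–B3, B2–B4

Each bag holds 4 vertices, so the decomposition has width 3, which upper-bounds the treewidth. For the lower bound, the 4 vertices {1, 2, 6, 7} are pairwise adjacent, and any tree decomposition puts a clique entirely inside one bag — forcing width ≥ 3. Therefore the treewidth is 3.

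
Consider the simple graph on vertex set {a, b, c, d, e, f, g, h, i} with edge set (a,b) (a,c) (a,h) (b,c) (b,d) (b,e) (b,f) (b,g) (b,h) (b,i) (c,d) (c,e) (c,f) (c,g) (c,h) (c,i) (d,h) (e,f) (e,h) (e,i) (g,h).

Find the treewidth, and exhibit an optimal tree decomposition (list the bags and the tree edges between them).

Treewidth 3.
One such decomposition:
Bags: B1 = {b, c, e, f}  B2 = {b, c, e, h}  B3 = {a, b, c, h}  B4 = {b, c, g, h}  B5 = {b, c, e, i}  B6 = {b, c, d, h}
Tree: B1–B2, B2–B3, B2–B4, B2–B5, B4–B6

Every bag has size at most 4, so the width is 4 − 1 = 3 and tw(G) ≤ 3. For the lower bound, the 4 vertices {b, c, d, h} are pairwise adjacent, and any tree decomposition puts a clique entirely inside one bag — forcing width ≥ 3. Therefore the treewidth is 3.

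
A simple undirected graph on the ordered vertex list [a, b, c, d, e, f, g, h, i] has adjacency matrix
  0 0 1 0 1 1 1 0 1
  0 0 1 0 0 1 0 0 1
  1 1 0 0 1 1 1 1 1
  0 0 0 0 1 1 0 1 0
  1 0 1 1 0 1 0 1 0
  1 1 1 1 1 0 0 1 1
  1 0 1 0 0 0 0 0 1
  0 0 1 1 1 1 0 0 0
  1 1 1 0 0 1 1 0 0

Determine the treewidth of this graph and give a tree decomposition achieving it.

Treewidth 3.
One such decomposition:
Bags: B1 = {b, c, f, i}  B2 = {a, c, f, i}  B3 = {a, c, e, f}  B4 = {c, e, f, h}  B5 = {a, c, g, i}  B6 = {d, e, f, h}
Tree: B1–B2, B2–B3, B3–B4, B2–B5, B4–B6

Every bag has size at most 4, so the width is 4 − 1 = 3 and tw(G) ≤ 3. On the other hand G contains the 4-clique {a, c, g, i}. A clique must lie in a single bag of any decomposition, so no decomposition can have width below 3. Therefore the treewidth is 3.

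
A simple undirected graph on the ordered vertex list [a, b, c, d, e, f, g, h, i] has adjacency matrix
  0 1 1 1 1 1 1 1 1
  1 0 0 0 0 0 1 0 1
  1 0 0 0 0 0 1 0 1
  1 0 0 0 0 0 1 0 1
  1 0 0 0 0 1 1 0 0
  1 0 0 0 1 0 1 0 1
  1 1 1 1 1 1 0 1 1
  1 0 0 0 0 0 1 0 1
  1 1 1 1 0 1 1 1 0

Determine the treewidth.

A width-3 tree decomposition is:
Bags: B1 = {a, d, g, i}  B2 = {a, g, h, i}  B3 = {a, f, g, i}  B4 = {a, c, g, i}  B5 = {a, e, f, g}  B6 = {a, b, g, i}
Tree: B1–B2, B2–B3, B2–B4, B3–B5, B4–B6
Each bag holds 4 vertices, so the decomposition has width 3, which upper-bounds the treewidth. Conversely, {a, e, f, g} is a clique of size 4, and the vertices of any clique must share a bag in every tree decomposition; so some bag has ≥ 4 vertices and tw(G) ≥ 3. Hence tw(G) = 3 exactly.

3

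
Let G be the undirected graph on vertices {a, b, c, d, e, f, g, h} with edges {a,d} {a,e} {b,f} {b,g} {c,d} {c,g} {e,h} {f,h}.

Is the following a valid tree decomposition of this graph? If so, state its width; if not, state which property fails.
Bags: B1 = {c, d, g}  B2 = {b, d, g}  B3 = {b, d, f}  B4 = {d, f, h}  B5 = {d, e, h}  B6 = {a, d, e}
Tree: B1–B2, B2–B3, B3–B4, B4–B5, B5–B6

Vertex coverage: the bags together contain {a, b, c, d, e, f, g, h}, the full vertex set. Edge coverage: each edge of G has both endpoints in at least one bag. Running intersection: for every vertex, the bags containing it form a connected subtree. All three properties hold, so this is a valid tree decomposition of width max|bag| − 1 = 2, and hence tw(G) ≤ 2.

Yes; width 2.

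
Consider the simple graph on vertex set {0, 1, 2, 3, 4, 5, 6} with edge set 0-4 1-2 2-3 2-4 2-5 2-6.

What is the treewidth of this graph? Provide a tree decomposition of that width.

Treewidth 1.
Bags: B1 = {0, 4}  B2 = {2, 4}  B3 = {2, 3}  B4 = {2, 5}  B5 = {2, 6}  B6 = {1, 2}
Tree: B1–B2, B2–B3, B3–B4, B3–B5, B5–B6

The largest bag has 2 vertices, giving width 1; this decomposition certifies tw(G) ≤ 1. G has an edge, so its treewidth is at least 1. Therefore the treewidth is 1.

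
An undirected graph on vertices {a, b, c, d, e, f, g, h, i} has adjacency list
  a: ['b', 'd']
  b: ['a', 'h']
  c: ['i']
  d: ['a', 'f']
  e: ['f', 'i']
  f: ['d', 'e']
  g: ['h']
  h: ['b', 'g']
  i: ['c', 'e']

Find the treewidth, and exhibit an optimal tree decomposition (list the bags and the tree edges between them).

Treewidth 1.
Bags: B1 = {g, h}  B2 = {b, h}  B3 = {a, b}  B4 = {a, d}  B5 = {d, f}  B6 = {e, f}  B7 = {e, i}  B8 = {c, i}
Tree: B1–B2, B2–B3, B3–B4, B4–B5, B5–B6, B6–B7, B7–B8

The largest bag has 2 vertices, giving width 1; this decomposition certifies tw(G) ≤ 1. Any graph with an edge has treewidth ≥ 1, and G has the edge g–h. The upper and lower bounds meet at 1, so that is the treewidth.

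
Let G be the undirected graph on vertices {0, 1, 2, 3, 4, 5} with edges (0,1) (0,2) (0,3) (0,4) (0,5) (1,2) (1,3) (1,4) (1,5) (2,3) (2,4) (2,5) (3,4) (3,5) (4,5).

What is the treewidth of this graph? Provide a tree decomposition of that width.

Treewidth 5.
One such decomposition:
Bags: B1 = {0, 1, 2, 3, 4, 5}
Tree: (single bag)

A single bag containing all 6 vertices is trivially a valid decomposition of width 5. On the other hand G contains the 6-clique {0, 1, 2, 3, 4, 5}. A clique must lie in a single bag of any decomposition, so no decomposition can have width below 5. The upper and lower bounds meet at 5, so that is the treewidth.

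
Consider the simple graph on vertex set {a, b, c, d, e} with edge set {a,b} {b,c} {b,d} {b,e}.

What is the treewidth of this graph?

1

A width-1 tree decomposition is:
Bags: B1 = {a, b}  B2 = {b, c}  B3 = {b, e}  B4 = {b, d}
Tree: B1–B2, B1–B3, B3–B4
Each bag holds 2 vertices, so the decomposition has width 1, which upper-bounds the treewidth. Any graph with an edge has treewidth ≥ 1, and G has the edge a–b. Combining the bounds, tw(G) = 1.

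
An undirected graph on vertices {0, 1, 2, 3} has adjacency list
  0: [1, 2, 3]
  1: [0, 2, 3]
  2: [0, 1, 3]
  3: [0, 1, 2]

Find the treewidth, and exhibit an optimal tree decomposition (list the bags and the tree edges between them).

Treewidth 3.
One optimal decomposition is:
Bags: B1 = {0, 1, 2, 3}
Tree: (single bag)

With just one bag of size 4, the width is 4 − 1 = 3, so tw(G) ≤ 3. On the other hand G contains the 4-clique {0, 1, 2, 3}. A clique must lie in a single bag of any decomposition, so no decomposition can have width below 3. Combining the bounds, tw(G) = 3.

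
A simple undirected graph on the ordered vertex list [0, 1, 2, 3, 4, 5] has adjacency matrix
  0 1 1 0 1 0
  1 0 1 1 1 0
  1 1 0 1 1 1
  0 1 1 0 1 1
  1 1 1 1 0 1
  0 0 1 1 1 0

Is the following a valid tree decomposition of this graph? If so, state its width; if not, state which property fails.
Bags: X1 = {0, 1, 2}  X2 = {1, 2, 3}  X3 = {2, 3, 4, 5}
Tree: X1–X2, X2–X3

A tree decomposition must satisfy three properties: every vertex lies in some bag; for every edge, both endpoints lie together in some bag; and for every vertex, the bags containing it form a connected subtree. Here edge (0,4) lies in no bag, so the decomposition is invalid.

No — edge (0,4) lies in no bag.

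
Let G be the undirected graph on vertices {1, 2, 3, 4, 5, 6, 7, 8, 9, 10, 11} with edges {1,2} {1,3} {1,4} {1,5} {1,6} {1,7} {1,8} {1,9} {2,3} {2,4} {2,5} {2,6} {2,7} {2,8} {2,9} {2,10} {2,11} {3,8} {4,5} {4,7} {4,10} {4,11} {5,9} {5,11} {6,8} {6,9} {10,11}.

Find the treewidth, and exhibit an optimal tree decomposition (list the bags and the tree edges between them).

Treewidth 3.
Bags: B1 = {1, 2, 4, 5}  B2 = {1, 2, 4, 7}  B3 = {2, 4, 5, 11}  B4 = {1, 2, 5, 9}  B5 = {1, 2, 6, 9}  B6 = {2, 4, 10, 11}  B7 = {1, 2, 6, 8}  B8 = {1, 2, 3, 8}
Tree: B1–B2, B1–B3, B1–B4, B4–B5, B3–B6, B5–B7, B7–B8

Each bag holds 4 vertices, so the decomposition has width 3, which upper-bounds the treewidth. On the other hand G contains the 4-clique {1, 2, 3, 8}. A clique must lie in a single bag of any decomposition, so no decomposition can have width below 3. Therefore the treewidth is 3.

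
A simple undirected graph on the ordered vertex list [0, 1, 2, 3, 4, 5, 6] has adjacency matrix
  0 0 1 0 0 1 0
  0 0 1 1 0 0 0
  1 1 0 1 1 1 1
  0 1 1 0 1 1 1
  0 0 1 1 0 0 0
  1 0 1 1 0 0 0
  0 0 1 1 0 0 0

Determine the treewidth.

2

A width-2 tree decomposition is:
Bags: B1 = {0, 2, 5}  B2 = {2, 3, 5}  B3 = {2, 3, 4}  B4 = {2, 3, 6}  B5 = {1, 2, 3}
Tree: B1–B2, B2–B3, B2–B4, B2–B5
The largest bag has 3 vertices, giving width 2; this decomposition certifies tw(G) ≤ 2. For the lower bound, the 3 vertices {0, 2, 5} are pairwise adjacent, and any tree decomposition puts a clique entirely inside one bag — forcing width ≥ 2. The upper and lower bounds meet at 2, so that is the treewidth.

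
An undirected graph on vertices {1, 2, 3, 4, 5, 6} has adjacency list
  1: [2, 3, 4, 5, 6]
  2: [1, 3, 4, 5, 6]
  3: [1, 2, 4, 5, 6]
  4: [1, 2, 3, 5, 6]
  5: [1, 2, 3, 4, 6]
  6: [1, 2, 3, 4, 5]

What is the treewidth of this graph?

5

A width-5 tree decomposition is:
Bags: B1 = {1, 2, 3, 4, 5, 6}
Tree: (single bag)
A single bag containing all 6 vertices is trivially a valid decomposition of width 5. For the lower bound, the 6 vertices {1, 2, 3, 4, 5, 6} are pairwise adjacent, and any tree decomposition puts a clique entirely inside one bag — forcing width ≥ 5. The upper and lower bounds meet at 5, so that is the treewidth.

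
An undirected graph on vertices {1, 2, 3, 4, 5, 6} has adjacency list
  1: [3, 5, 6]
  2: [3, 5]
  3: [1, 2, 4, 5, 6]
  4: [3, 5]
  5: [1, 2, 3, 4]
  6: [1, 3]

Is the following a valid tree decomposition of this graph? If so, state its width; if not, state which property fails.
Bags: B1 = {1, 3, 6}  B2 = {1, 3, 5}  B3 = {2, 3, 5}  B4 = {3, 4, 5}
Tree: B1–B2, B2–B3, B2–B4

Vertex coverage: the bags together contain {1, 2, 3, 4, 5, 6}, the full vertex set. Edge coverage: each edge of G has both endpoints in at least one bag. Running intersection: for every vertex, the bags containing it form a connected subtree. All three properties hold, so this is a valid tree decomposition of width max|bag| − 1 = 2, and hence tw(G) ≤ 2.

Yes; width 2.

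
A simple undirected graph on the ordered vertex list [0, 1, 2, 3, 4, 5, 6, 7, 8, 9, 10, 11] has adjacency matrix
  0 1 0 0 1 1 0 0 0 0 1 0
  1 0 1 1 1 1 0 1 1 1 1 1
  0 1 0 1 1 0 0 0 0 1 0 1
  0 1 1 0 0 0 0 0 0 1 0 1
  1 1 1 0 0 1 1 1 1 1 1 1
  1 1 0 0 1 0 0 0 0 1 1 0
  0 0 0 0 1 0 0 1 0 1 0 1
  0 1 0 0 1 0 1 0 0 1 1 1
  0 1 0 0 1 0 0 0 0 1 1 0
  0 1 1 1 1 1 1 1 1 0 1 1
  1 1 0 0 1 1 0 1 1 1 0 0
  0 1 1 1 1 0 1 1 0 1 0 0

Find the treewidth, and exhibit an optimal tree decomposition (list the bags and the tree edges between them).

The largest bag has 5 vertices, giving width 4; this decomposition certifies tw(G) ≤ 4. For the lower bound, the 5 vertices {1, 2, 3, 9, 11} are pairwise adjacent, and any tree decomposition puts a clique entirely inside one bag — forcing width ≥ 4. Hence tw(G) = 4 exactly.

Treewidth 4.
Bags: B1 = {1, 4, 7, 9, 10}  B2 = {1, 4, 5, 9, 10}  B3 = {0, 1, 4, 5, 10}  B4 = {1, 4, 7, 9, 11}  B5 = {1, 2, 4, 9, 11}  B6 = {4, 6, 7, 9, 11}  B7 = {1, 2, 3, 9, 11}  B8 = {1, 4, 8, 9, 10}
Tree: B1–B2, B2–B3, B1–B4, B4–B5, B4–B6, B5–B7, B1–B8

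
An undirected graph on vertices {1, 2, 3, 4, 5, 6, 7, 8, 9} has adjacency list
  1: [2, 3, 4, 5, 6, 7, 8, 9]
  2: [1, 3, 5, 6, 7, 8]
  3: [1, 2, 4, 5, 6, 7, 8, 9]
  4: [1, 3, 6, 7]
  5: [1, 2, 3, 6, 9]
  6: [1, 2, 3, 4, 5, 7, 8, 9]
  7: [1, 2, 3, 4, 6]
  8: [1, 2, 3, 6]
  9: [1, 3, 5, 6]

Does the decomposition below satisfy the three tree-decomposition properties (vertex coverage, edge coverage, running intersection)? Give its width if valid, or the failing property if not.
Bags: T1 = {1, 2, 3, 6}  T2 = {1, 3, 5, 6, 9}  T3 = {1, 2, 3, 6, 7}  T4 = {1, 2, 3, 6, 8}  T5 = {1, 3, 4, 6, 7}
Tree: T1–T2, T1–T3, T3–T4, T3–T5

A tree decomposition must satisfy three properties: every vertex lies in some bag; for every edge, both endpoints lie together in some bag; and for every vertex, the bags containing it form a connected subtree. Here edge (5,2) lies in no bag, so the decomposition is invalid.

No — edge (5,2) lies in no bag.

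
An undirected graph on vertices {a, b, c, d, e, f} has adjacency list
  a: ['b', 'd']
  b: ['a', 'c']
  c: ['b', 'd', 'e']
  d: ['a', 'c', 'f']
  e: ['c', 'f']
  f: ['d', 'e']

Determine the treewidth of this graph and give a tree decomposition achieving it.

The largest bag has 3 vertices, giving width 2; this decomposition certifies tw(G) ≤ 2. For the lower bound, G contains the cycle a–b–c–d–a, so G is not a forest; only forests have treewidth ≤ 1, hence tw(G) ≥ 2. Hence tw(G) = 2 exactly.

Treewidth 2.
One such decomposition:
Bags: B1 = {a, b, d}  B2 = {b, c, d}  B3 = {c, d, f}  B4 = {c, e, f}
Tree: B1–B2, B2–B3, B3–B4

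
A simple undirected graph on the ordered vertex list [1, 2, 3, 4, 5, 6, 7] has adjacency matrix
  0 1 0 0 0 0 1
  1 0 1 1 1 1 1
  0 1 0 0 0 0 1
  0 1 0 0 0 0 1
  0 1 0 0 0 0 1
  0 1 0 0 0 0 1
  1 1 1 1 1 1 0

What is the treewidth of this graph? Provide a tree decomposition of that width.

Treewidth 2.
Bags: B1 = {1, 2, 7}  B2 = {2, 5, 7}  B3 = {2, 6, 7}  B4 = {2, 4, 7}  B5 = {2, 3, 7}
Tree: B1–B2, B1–B3, B1–B4, B3–B5

Every bag has size at most 3, so the width is 3 − 1 = 2 and tw(G) ≤ 2. For the lower bound, the 3 vertices {1, 2, 7} are pairwise adjacent, and any tree decomposition puts a clique entirely inside one bag — forcing width ≥ 2. Hence tw(G) = 2 exactly.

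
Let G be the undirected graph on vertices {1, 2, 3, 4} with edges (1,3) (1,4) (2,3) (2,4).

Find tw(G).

2

A width-2 tree decomposition is:
Bags: B1 = {1, 3, 4}  B2 = {2, 3, 4}
Tree: B1–B2
The largest bag has 3 vertices, giving width 2; this decomposition certifies tw(G) ≤ 2. Since 4–1–3–2–4 is a cycle in G, G is not acyclic. Forests are exactly the graphs of treewidth ≤ 1, so tw(G) ≥ 2. Hence tw(G) = 2 exactly.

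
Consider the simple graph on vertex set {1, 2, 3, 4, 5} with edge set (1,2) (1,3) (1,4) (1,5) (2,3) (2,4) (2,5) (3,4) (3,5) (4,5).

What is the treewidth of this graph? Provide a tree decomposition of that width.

Treewidth 4.
One optimal decomposition is:
Bags: B1 = {1, 2, 3, 4, 5}
Tree: (single bag)

A single bag containing all 5 vertices is trivially a valid decomposition of width 4. Conversely, {1, 2, 3, 4, 5} is a clique of size 5, and the vertices of any clique must share a bag in every tree decomposition; so some bag has ≥ 5 vertices and tw(G) ≥ 4. Therefore the treewidth is 4.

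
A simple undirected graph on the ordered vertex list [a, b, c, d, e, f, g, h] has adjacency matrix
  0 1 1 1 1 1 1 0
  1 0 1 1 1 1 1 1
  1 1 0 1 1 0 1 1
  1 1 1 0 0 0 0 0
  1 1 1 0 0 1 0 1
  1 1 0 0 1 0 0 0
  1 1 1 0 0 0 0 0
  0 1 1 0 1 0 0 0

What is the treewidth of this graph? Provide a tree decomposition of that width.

The largest bag has 4 vertices, giving width 3; this decomposition certifies tw(G) ≤ 3. Conversely, {b, c, e, h} is a clique of size 4, and the vertices of any clique must share a bag in every tree decomposition; so some bag has ≥ 4 vertices and tw(G) ≥ 3. Combining the bounds, tw(G) = 3.

Treewidth 3.
One optimal decomposition is:
Bags: B1 = {a, b, c, d}  B2 = {a, b, c, g}  B3 = {a, b, c, e}  B4 = {b, c, e, h}  B5 = {a, b, e, f}
Tree: B1–B2, B2–B3, B3–B4, B3–B5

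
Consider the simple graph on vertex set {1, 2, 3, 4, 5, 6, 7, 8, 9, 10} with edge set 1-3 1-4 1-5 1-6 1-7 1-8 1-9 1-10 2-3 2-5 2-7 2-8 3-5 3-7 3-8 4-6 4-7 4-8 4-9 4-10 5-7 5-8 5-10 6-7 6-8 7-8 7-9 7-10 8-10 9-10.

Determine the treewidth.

A width-4 tree decomposition is:
Bags: B1 = {1, 5, 7, 8, 10}  B2 = {1, 4, 7, 8, 10}  B3 = {1, 3, 5, 7, 8}  B4 = {2, 3, 5, 7, 8}  B5 = {1, 4, 7, 9, 10}  B6 = {1, 4, 6, 7, 8}
Tree: B1–B2, B1–B3, B3–B4, B2–B5, B2–B6
The largest bag has 5 vertices, giving width 4; this decomposition certifies tw(G) ≤ 4. For the lower bound, the 5 vertices {1, 3, 5, 7, 8} are pairwise adjacent, and any tree decomposition puts a clique entirely inside one bag — forcing width ≥ 4. The upper and lower bounds meet at 4, so that is the treewidth.

4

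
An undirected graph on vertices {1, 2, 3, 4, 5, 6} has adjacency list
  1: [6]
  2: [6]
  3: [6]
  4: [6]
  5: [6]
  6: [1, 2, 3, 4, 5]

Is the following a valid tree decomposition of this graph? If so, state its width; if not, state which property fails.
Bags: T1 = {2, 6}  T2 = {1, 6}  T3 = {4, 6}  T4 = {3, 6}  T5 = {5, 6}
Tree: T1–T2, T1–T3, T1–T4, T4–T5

Yes; width 1.

Every vertex of G appears in some bag (union = {1, 2, 3, 4, 5, 6}); every edge is covered by a bag; and for each vertex v the set of bags containing v is connected in the bag tree. The decomposition is therefore valid. The largest bag has 2 vertices, so the width is 1.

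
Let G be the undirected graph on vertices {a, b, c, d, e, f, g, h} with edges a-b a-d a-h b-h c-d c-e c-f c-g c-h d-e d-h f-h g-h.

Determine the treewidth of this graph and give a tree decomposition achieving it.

Each bag holds 3 vertices, so the decomposition has width 2, which upper-bounds the treewidth. Conversely, {c, d, e} is a clique of size 3, and the vertices of any clique must share a bag in every tree decomposition; so some bag has ≥ 3 vertices and tw(G) ≥ 2. Hence tw(G) = 2 exactly.

Treewidth 2.
Bags: B1 = {c, d, h}  B2 = {a, d, h}  B3 = {c, d, e}  B4 = {c, g, h}  B5 = {c, f, h}  B6 = {a, b, h}
Tree: B1–B2, B1–B3, B1–B4, B4–B5, B2–B6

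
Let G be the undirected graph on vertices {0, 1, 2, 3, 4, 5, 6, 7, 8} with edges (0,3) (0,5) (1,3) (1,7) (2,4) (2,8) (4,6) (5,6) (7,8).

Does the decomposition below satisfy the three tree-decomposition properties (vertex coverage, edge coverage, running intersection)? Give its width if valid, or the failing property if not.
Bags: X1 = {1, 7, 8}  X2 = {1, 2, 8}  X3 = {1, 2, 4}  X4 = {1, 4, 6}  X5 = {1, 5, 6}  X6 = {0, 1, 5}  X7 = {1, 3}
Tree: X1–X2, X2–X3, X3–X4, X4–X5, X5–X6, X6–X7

A tree decomposition must satisfy three properties: every vertex lies in some bag; for every edge, both endpoints lie together in some bag; and for every vertex, the bags containing it form a connected subtree. Here edge (0,3) lies in no bag, so the decomposition is invalid.

No — edge (0,3) lies in no bag.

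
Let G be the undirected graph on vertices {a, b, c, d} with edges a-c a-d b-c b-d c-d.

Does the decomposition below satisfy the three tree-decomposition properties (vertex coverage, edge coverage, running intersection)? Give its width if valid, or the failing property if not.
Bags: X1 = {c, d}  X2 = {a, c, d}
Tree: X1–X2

No — vertex b appears in no bag.

A tree decomposition must satisfy three properties: every vertex lies in some bag; for every edge, both endpoints lie together in some bag; and for every vertex, the bags containing it form a connected subtree. Here vertex b appears in no bag, so the decomposition is invalid.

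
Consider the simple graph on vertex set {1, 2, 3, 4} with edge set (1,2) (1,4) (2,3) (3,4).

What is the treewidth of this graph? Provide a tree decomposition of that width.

The largest bag has 3 vertices, giving width 2; this decomposition certifies tw(G) ≤ 2. Since 3–4–1–2–3 is a cycle in G, G is not acyclic. Forests are exactly the graphs of treewidth ≤ 1, so tw(G) ≥ 2. Hence tw(G) = 2 exactly.

Treewidth 2.
One such decomposition:
Bags: B1 = {1, 3, 4}  B2 = {1, 2, 3}
Tree: B1–B2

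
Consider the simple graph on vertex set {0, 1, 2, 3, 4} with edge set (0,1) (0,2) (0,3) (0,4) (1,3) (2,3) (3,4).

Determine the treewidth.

A width-2 tree decomposition is:
Bags: B1 = {0, 2, 3}  B2 = {0, 1, 3}  B3 = {0, 3, 4}
Tree: B1–B2, B2–B3
The largest bag has 3 vertices, giving width 2; this decomposition certifies tw(G) ≤ 2. On the other hand G contains the 3-clique {0, 1, 3}. A clique must lie in a single bag of any decomposition, so no decomposition can have width below 2. The upper and lower bounds meet at 2, so that is the treewidth.

2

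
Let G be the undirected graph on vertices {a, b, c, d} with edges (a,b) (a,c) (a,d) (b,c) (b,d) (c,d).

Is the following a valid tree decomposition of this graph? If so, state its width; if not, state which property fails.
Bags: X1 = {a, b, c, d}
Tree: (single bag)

Yes; width 3.

Checking the three conditions: (i) the bags cover all of {a, b, c, d}; (ii) for each edge, some bag contains both endpoints; (iii) the bags containing any fixed vertex form a subtree. All hold, so the decomposition is valid with width 4 − 1 = 3.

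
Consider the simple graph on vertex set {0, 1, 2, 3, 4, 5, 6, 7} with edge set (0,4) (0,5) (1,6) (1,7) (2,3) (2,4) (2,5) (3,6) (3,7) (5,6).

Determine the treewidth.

A width-2 tree decomposition is:
Bags: B1 = {1, 3, 7}  B2 = {1, 3, 6}  B3 = {2, 3, 6}  B4 = {2, 5, 6}  B5 = {2, 4, 5}  B6 = {0, 4, 5}
Tree: B1–B2, B2–B3, B3–B4, B4–B5, B5–B6
The largest bag has 3 vertices, giving width 2; this decomposition certifies tw(G) ≤ 2. Since 7–1–6–3–7 is a cycle in G, G is not acyclic. Forests are exactly the graphs of treewidth ≤ 1, so tw(G) ≥ 2. Hence tw(G) = 2 exactly.

2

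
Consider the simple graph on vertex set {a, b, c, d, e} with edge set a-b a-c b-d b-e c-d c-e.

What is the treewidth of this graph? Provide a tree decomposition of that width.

Treewidth 2.
One optimal decomposition is:
Bags: B1 = {b, c, e}  B2 = {b, c, d}  B3 = {a, b, c}
Tree: B1–B2, B2–B3

Each bag holds 3 vertices, so the decomposition has width 2, which upper-bounds the treewidth. For the lower bound, G contains the cycle b–e–c–d–b, so G is not a forest; only forests have treewidth ≤ 1, hence tw(G) ≥ 2. Combining the bounds, tw(G) = 2.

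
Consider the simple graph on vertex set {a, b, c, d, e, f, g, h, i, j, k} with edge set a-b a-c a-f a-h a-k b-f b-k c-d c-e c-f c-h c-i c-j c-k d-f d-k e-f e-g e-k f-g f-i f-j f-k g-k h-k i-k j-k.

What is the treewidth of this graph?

A width-3 tree decomposition is:
Bags: B1 = {c, d, f, k}  B2 = {c, f, j, k}  B3 = {a, c, f, k}  B4 = {c, f, i, k}  B5 = {a, c, h, k}  B6 = {c, e, f, k}  B7 = {a, b, f, k}  B8 = {e, f, g, k}
Tree: B1–B2, B2–B3, B2–B4, B3–B5, B3–B6, B3–B7, B6–B8
The largest bag has 4 vertices, giving width 3; this decomposition certifies tw(G) ≤ 3. For the lower bound, the 4 vertices {a, c, h, k} are pairwise adjacent, and any tree decomposition puts a clique entirely inside one bag — forcing width ≥ 3. Therefore the treewidth is 3.

3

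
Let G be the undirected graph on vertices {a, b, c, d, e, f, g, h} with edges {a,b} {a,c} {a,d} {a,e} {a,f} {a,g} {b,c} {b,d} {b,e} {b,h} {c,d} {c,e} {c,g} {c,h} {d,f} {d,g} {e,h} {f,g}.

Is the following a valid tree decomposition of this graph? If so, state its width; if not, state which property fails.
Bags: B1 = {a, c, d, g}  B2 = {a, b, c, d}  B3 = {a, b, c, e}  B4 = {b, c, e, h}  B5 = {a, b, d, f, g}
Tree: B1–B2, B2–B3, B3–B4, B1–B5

A tree decomposition must satisfy three properties: every vertex lies in some bag; for every edge, both endpoints lie together in some bag; and for every vertex, the bags containing it form a connected subtree. Here bags containing vertex b are not connected in the tree, so the decomposition is invalid.

No — bags containing vertex b are not connected in the tree.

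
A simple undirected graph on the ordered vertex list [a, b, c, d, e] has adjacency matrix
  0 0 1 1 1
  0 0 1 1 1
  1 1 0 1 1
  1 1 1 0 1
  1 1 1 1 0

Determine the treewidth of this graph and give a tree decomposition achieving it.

Treewidth 3.
Bags: B1 = {a, c, d, e}  B2 = {b, c, d, e}
Tree: B1–B2

Each bag holds 4 vertices, so the decomposition has width 3, which upper-bounds the treewidth. On the other hand G contains the 4-clique {a, c, d, e}. A clique must lie in a single bag of any decomposition, so no decomposition can have width below 3. Hence tw(G) = 3 exactly.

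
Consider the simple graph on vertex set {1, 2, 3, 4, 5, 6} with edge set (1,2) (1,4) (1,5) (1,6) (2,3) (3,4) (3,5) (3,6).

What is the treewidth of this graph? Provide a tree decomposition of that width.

Treewidth 2.
One optimal decomposition is:
Bags: B1 = {1, 3, 6}  B2 = {1, 3, 4}  B3 = {1, 2, 3}  B4 = {1, 3, 5}
Tree: B1–B2, B2–B3, B3–B4

Each bag holds 3 vertices, so the decomposition has width 2, which upper-bounds the treewidth. Since 1–6–3–4–1 is a cycle in G, G is not acyclic. Forests are exactly the graphs of treewidth ≤ 1, so tw(G) ≥ 2. Therefore the treewidth is 2.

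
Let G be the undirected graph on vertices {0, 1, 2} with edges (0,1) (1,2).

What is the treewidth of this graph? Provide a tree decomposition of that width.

Treewidth 1.
One such decomposition:
Bags: B1 = {0, 1}  B2 = {1, 2}
Tree: B1–B2

Every bag has size at most 2, so the width is 2 − 1 = 1 and tw(G) ≤ 1. G has an edge, so its treewidth is at least 1. Hence tw(G) = 1 exactly.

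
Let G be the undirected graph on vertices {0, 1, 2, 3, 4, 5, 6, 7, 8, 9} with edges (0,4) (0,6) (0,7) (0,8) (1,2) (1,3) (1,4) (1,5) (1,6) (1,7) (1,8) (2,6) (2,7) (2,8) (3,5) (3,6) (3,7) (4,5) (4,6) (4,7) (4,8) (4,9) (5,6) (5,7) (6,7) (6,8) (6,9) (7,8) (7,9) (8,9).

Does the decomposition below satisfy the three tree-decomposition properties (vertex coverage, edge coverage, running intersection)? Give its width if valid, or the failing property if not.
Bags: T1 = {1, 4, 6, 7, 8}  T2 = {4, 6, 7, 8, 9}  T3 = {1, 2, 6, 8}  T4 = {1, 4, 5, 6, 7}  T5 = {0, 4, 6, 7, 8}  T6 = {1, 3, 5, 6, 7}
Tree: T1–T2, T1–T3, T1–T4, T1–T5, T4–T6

A tree decomposition must satisfy three properties: every vertex lies in some bag; for every edge, both endpoints lie together in some bag; and for every vertex, the bags containing it form a connected subtree. Here edge (7,2) lies in no bag, so the decomposition is invalid.

No — edge (7,2) lies in no bag.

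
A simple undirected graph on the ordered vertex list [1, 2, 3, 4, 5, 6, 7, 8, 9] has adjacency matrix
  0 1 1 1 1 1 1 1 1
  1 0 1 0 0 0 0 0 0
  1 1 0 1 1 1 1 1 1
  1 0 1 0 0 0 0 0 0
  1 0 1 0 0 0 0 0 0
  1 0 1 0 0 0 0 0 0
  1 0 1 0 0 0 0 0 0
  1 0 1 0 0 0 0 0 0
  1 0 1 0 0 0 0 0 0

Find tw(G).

A width-2 tree decomposition is:
Bags: B1 = {1, 3, 9}  B2 = {1, 2, 3}  B3 = {1, 3, 4}  B4 = {1, 3, 6}  B5 = {1, 3, 8}  B6 = {1, 3, 7}  B7 = {1, 3, 5}
Tree: B1–B2, B2–B3, B2–B4, B3–B5, B4–B6, B3–B7
Each bag holds 3 vertices, so the decomposition has width 2, which upper-bounds the treewidth. On the other hand G contains the 3-clique {1, 2, 3}. A clique must lie in a single bag of any decomposition, so no decomposition can have width below 2. Therefore the treewidth is 2.

2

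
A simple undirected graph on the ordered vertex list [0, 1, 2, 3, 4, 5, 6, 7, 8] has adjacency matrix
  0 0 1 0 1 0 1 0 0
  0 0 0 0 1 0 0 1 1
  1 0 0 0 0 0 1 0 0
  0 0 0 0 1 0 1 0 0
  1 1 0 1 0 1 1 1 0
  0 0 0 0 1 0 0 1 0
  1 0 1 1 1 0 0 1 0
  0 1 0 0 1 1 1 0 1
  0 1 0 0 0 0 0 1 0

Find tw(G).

A width-2 tree decomposition is:
Bags: B1 = {4, 6, 7}  B2 = {1, 4, 7}  B3 = {0, 4, 6}  B4 = {1, 7, 8}  B5 = {4, 5, 7}  B6 = {3, 4, 6}  B7 = {0, 2, 6}
Tree: B1–B2, B1–B3, B2–B4, B1–B5, B1–B6, B3–B7
The largest bag has 3 vertices, giving width 2; this decomposition certifies tw(G) ≤ 2. On the other hand G contains the 3-clique {1, 7, 8}. A clique must lie in a single bag of any decomposition, so no decomposition can have width below 2. Combining the bounds, tw(G) = 2.

2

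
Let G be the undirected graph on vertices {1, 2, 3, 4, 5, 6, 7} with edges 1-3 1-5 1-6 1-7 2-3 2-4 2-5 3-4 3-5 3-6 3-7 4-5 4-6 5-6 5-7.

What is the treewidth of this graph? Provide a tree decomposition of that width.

The largest bag has 4 vertices, giving width 3; this decomposition certifies tw(G) ≤ 3. Conversely, {1, 3, 5, 6} is a clique of size 4, and the vertices of any clique must share a bag in every tree decomposition; so some bag has ≥ 4 vertices and tw(G) ≥ 3. Combining the bounds, tw(G) = 3.

Treewidth 3.
One such decomposition:
Bags: B1 = {1, 3, 5, 6}  B2 = {3, 4, 5, 6}  B3 = {2, 3, 4, 5}  B4 = {1, 3, 5, 7}
Tree: B1–B2, B2–B3, B1–B4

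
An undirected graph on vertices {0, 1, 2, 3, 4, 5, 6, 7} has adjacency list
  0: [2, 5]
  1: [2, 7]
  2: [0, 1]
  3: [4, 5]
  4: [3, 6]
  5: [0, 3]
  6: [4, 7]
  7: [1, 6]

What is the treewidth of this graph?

2

A width-2 tree decomposition is:
Bags: B1 = {3, 4, 5}  B2 = {4, 5, 6}  B3 = {5, 6, 7}  B4 = {1, 5, 7}  B5 = {1, 2, 5}  B6 = {0, 2, 5}
Tree: B1–B2, B2–B3, B3–B4, B4–B5, B5–B6
Each bag holds 3 vertices, so the decomposition has width 2, which upper-bounds the treewidth. The edges 5–3–4–6–7–1–2–0–5 form a cycle, so G is not a tree and its treewidth is at least 2. Therefore the treewidth is 2.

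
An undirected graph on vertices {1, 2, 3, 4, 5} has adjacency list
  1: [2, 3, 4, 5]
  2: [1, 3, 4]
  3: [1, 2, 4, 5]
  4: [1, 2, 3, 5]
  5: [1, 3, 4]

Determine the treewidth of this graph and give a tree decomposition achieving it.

The largest bag has 4 vertices, giving width 3; this decomposition certifies tw(G) ≤ 3. Conversely, {1, 2, 3, 4} is a clique of size 4, and the vertices of any clique must share a bag in every tree decomposition; so some bag has ≥ 4 vertices and tw(G) ≥ 3. Hence tw(G) = 3 exactly.

Treewidth 3.
Bags: B1 = {1, 2, 3, 4}  B2 = {1, 3, 4, 5}
Tree: B1–B2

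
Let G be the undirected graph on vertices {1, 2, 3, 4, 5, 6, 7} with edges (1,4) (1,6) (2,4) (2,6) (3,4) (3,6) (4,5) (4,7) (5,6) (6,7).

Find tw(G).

A width-2 tree decomposition is:
Bags: B1 = {1, 4, 6}  B2 = {2, 4, 6}  B3 = {4, 6, 7}  B4 = {3, 4, 6}  B5 = {4, 5, 6}
Tree: B1–B2, B2–B3, B3–B4, B4–B5
Each bag holds 3 vertices, so the decomposition has width 2, which upper-bounds the treewidth. The edges 4–1–6–2–4 form a cycle, so G is not a tree and its treewidth is at least 2. Hence tw(G) = 2 exactly.

2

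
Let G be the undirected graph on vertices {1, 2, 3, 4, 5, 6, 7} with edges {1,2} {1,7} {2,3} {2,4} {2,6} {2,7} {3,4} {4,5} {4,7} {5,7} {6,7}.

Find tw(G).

A width-2 tree decomposition is:
Bags: B1 = {4, 5, 7}  B2 = {2, 4, 7}  B3 = {1, 2, 7}  B4 = {2, 3, 4}  B5 = {2, 6, 7}
Tree: B1–B2, B2–B3, B2–B4, B3–B5
Each bag holds 3 vertices, so the decomposition has width 2, which upper-bounds the treewidth. For the lower bound, the 3 vertices {2, 3, 4} are pairwise adjacent, and any tree decomposition puts a clique entirely inside one bag — forcing width ≥ 2. Hence tw(G) = 2 exactly.

2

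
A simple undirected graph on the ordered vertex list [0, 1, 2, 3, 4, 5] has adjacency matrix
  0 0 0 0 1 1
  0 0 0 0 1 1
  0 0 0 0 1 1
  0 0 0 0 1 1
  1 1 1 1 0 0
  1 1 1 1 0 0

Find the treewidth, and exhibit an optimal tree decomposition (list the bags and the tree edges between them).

The largest bag has 3 vertices, giving width 2; this decomposition certifies tw(G) ≤ 2. Since 1–5–2–4–1 is a cycle in G, G is not acyclic. Forests are exactly the graphs of treewidth ≤ 1, so tw(G) ≥ 2. Hence tw(G) = 2 exactly.

Treewidth 2.
One such decomposition:
Bags: B1 = {1, 4, 5}  B2 = {2, 4, 5}  B3 = {0, 4, 5}  B4 = {3, 4, 5}
Tree: B1–B2, B2–B3, B3–B4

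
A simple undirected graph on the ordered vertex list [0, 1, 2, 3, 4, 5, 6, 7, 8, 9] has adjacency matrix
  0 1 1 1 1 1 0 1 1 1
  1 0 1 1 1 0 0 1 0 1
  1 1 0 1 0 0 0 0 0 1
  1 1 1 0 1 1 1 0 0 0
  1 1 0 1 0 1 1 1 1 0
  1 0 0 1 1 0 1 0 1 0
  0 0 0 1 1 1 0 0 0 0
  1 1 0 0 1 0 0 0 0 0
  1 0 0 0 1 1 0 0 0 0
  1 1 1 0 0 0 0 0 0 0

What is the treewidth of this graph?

3

A width-3 tree decomposition is:
Bags: B1 = {0, 3, 4, 5}  B2 = {0, 1, 3, 4}  B3 = {0, 1, 4, 7}  B4 = {0, 4, 5, 8}  B5 = {0, 1, 2, 3}  B6 = {3, 4, 5, 6}  B7 = {0, 1, 2, 9}
Tree: B1–B2, B2–B3, B1–B4, B2–B5, B1–B6, B5–B7
The largest bag has 4 vertices, giving width 3; this decomposition certifies tw(G) ≤ 3. Conversely, {0, 4, 5, 8} is a clique of size 4, and the vertices of any clique must share a bag in every tree decomposition; so some bag has ≥ 4 vertices and tw(G) ≥ 3. The upper and lower bounds meet at 3, so that is the treewidth.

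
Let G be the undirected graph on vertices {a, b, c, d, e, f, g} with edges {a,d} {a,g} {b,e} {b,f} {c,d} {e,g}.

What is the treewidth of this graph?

1

A width-1 tree decomposition is:
Bags: B1 = {c, d}  B2 = {a, d}  B3 = {a, g}  B4 = {e, g}  B5 = {b, e}  B6 = {b, f}
Tree: B1–B2, B2–B3, B3–B4, B4–B5, B5–B6
The largest bag has 2 vertices, giving width 1; this decomposition certifies tw(G) ≤ 1. G has an edge, so its treewidth is at least 1. Hence tw(G) = 1 exactly.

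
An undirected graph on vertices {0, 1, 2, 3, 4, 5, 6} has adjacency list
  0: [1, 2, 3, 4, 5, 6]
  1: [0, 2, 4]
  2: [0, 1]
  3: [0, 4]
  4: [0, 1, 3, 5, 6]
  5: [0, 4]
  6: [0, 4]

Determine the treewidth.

A width-2 tree decomposition is:
Bags: B1 = {0, 4, 5}  B2 = {0, 1, 4}  B3 = {0, 4, 6}  B4 = {0, 1, 2}  B5 = {0, 3, 4}
Tree: B1–B2, B2–B3, B2–B4, B1–B5
Each bag holds 3 vertices, so the decomposition has width 2, which upper-bounds the treewidth. On the other hand G contains the 3-clique {0, 1, 2}. A clique must lie in a single bag of any decomposition, so no decomposition can have width below 2. Therefore the treewidth is 2.

2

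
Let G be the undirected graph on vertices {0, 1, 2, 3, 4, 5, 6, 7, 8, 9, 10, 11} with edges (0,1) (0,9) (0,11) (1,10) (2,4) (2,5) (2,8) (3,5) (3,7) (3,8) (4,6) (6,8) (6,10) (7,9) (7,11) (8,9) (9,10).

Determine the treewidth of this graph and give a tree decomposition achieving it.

Treewidth 3.
One optimal decomposition is:
Bags: B1 = {0, 1, 10, 11}  B2 = {0, 9, 10, 11}  B3 = {7, 9, 10, 11}  B4 = {6, 7, 9, 10}  B5 = {6, 7, 8, 9}  B6 = {3, 6, 7, 8}  B7 = {3, 4, 6, 8}  B8 = {2, 3, 4, 8}  B9 = {2, 3, 4, 5}
Tree: B1–B2, B2–B3, B3–B4, B4–B5, B5–B6, B6–B7, B7–B8, B8–B9

Every bag has size at most 4, so the width is 4 − 1 = 3 and tw(G) ≤ 3. For the lower bound: the 4 vertex sets {0,1,11}, {10}, {9}, {3,6,7,8} are disjoint, each induces a connected subgraph, and every pair is joined by at least one edge of G. Contracting each set to a single vertex therefore yields K_{4} as a minor, and since treewidth is minor-monotone, tw(G) ≥ tw(K_{4}) = 3. The upper and lower bounds meet at 3, so that is the treewidth.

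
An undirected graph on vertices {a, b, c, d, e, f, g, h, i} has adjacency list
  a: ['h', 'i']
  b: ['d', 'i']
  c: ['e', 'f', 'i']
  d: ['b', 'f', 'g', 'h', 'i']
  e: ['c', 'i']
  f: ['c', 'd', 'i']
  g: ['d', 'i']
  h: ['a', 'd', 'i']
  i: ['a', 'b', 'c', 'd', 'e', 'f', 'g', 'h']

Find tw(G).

A width-2 tree decomposition is:
Bags: B1 = {d, h, i}  B2 = {d, f, i}  B3 = {a, h, i}  B4 = {c, f, i}  B5 = {c, e, i}  B6 = {d, g, i}  B7 = {b, d, i}
Tree: B1–B2, B1–B3, B2–B4, B4–B5, B1–B6, B1–B7
Every bag has size at most 3, so the width is 3 − 1 = 2 and tw(G) ≤ 2. Conversely, {d, g, i} is a clique of size 3, and the vertices of any clique must share a bag in every tree decomposition; so some bag has ≥ 3 vertices and tw(G) ≥ 2. Hence tw(G) = 2 exactly.

2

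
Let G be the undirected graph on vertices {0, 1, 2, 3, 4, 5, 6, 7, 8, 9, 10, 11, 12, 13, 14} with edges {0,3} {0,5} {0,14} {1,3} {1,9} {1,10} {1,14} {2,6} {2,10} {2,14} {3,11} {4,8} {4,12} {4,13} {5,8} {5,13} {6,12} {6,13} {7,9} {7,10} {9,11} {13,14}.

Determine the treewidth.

A width-3 tree decomposition is:
Bags: B1 = {4, 5, 8, 12}  B2 = {4, 5, 12, 13}  B3 = {5, 6, 12, 13}  B4 = {0, 5, 6, 13}  B5 = {0, 6, 13, 14}  B6 = {0, 2, 6, 14}  B7 = {0, 2, 3, 14}  B8 = {1, 2, 3, 14}  B9 = {1, 2, 3, 10}  B10 = {1, 3, 10, 11}  B11 = {1, 9, 10, 11}  B12 = {7, 9, 10, 11}
Tree: B1–B2, B2–B3, B3–B4, B4–B5, B5–B6, B6–B7, B7–B8, B8–B9, B9–B10, B10–B11, B11–B12
The largest bag has 4 vertices, giving width 3; this decomposition certifies tw(G) ≤ 3. For the lower bound: the 4 vertex sets {4,8,12}, {5}, {13}, {0,2,6,14} are disjoint, each induces a connected subgraph, and every pair is joined by at least one edge of G. Contracting each set to a single vertex therefore yields K_{4} as a minor, and since treewidth is minor-monotone, tw(G) ≥ tw(K_{4}) = 3. Therefore the treewidth is 3.

3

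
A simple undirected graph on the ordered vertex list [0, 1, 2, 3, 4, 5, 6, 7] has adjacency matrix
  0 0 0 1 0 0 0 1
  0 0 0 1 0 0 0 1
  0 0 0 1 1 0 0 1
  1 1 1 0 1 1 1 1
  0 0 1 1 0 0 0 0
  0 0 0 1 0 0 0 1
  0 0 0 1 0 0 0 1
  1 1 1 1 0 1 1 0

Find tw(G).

2

A width-2 tree decomposition is:
Bags: B1 = {3, 6, 7}  B2 = {3, 5, 7}  B3 = {0, 3, 7}  B4 = {1, 3, 7}  B5 = {2, 3, 7}  B6 = {2, 3, 4}
Tree: B1–B2, B2–B3, B3–B4, B1–B5, B5–B6
The largest bag has 3 vertices, giving width 2; this decomposition certifies tw(G) ≤ 2. For the lower bound, the 3 vertices {2, 3, 4} are pairwise adjacent, and any tree decomposition puts a clique entirely inside one bag — forcing width ≥ 2. Hence tw(G) = 2 exactly.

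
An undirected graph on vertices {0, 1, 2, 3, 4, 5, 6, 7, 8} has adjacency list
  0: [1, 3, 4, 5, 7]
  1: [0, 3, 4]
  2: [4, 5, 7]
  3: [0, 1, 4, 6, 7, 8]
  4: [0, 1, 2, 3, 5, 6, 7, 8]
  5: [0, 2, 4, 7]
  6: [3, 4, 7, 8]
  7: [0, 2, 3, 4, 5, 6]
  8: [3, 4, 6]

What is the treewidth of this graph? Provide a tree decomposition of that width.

The largest bag has 4 vertices, giving width 3; this decomposition certifies tw(G) ≤ 3. Conversely, {2, 4, 5, 7} is a clique of size 4, and the vertices of any clique must share a bag in every tree decomposition; so some bag has ≥ 4 vertices and tw(G) ≥ 3. Hence tw(G) = 3 exactly.

Treewidth 3.
One optimal decomposition is:
Bags: B1 = {0, 3, 4, 7}  B2 = {0, 1, 3, 4}  B3 = {3, 4, 6, 7}  B4 = {0, 4, 5, 7}  B5 = {3, 4, 6, 8}  B6 = {2, 4, 5, 7}
Tree: B1–B2, B1–B3, B1–B4, B3–B5, B4–B6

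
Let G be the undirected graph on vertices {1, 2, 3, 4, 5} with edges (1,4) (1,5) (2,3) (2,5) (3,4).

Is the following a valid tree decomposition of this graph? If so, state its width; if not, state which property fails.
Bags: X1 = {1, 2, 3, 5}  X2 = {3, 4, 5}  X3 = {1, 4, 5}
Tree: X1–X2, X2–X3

A tree decomposition must satisfy three properties: every vertex lies in some bag; for every edge, both endpoints lie together in some bag; and for every vertex, the bags containing it form a connected subtree. Here bags containing vertex 1 are not connected in the tree, so the decomposition is invalid.

No — bags containing vertex 1 are not connected in the tree.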